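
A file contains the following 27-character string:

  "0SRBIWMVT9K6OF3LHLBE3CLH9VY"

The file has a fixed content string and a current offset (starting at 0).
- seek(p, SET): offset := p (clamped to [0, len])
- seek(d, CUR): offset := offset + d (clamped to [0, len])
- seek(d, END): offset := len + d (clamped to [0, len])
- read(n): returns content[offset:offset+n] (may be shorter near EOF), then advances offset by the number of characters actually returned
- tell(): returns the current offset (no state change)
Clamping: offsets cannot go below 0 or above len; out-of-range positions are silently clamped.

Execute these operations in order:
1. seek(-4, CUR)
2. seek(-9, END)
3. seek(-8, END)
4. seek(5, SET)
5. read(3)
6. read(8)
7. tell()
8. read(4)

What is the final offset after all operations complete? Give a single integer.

After 1 (seek(-4, CUR)): offset=0
After 2 (seek(-9, END)): offset=18
After 3 (seek(-8, END)): offset=19
After 4 (seek(5, SET)): offset=5
After 5 (read(3)): returned 'WMV', offset=8
After 6 (read(8)): returned 'T9K6OF3L', offset=16
After 7 (tell()): offset=16
After 8 (read(4)): returned 'HLBE', offset=20

Answer: 20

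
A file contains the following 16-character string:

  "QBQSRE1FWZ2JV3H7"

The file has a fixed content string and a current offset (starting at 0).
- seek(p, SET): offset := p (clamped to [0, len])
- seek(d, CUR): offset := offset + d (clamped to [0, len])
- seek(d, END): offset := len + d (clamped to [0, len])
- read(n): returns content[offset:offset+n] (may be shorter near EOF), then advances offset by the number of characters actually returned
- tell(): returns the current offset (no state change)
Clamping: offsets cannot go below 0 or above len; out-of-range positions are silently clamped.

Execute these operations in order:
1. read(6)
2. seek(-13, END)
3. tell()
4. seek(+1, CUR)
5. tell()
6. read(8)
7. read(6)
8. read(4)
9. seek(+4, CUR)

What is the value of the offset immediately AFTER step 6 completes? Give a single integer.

Answer: 12

Derivation:
After 1 (read(6)): returned 'QBQSRE', offset=6
After 2 (seek(-13, END)): offset=3
After 3 (tell()): offset=3
After 4 (seek(+1, CUR)): offset=4
After 5 (tell()): offset=4
After 6 (read(8)): returned 'RE1FWZ2J', offset=12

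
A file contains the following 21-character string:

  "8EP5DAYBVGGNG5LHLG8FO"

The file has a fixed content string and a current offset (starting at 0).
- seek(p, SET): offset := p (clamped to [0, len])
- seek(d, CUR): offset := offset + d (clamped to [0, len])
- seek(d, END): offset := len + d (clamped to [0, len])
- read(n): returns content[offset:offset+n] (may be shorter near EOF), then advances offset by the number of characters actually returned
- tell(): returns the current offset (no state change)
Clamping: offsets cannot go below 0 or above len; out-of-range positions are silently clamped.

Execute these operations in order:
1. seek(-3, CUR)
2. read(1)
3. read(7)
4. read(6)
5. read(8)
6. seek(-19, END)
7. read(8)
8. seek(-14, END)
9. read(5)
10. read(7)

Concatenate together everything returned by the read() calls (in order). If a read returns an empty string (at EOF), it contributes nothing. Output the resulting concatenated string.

After 1 (seek(-3, CUR)): offset=0
After 2 (read(1)): returned '8', offset=1
After 3 (read(7)): returned 'EP5DAYB', offset=8
After 4 (read(6)): returned 'VGGNG5', offset=14
After 5 (read(8)): returned 'LHLG8FO', offset=21
After 6 (seek(-19, END)): offset=2
After 7 (read(8)): returned 'P5DAYBVG', offset=10
After 8 (seek(-14, END)): offset=7
After 9 (read(5)): returned 'BVGGN', offset=12
After 10 (read(7)): returned 'G5LHLG8', offset=19

Answer: 8EP5DAYBVGGNG5LHLG8FOP5DAYBVGBVGGNG5LHLG8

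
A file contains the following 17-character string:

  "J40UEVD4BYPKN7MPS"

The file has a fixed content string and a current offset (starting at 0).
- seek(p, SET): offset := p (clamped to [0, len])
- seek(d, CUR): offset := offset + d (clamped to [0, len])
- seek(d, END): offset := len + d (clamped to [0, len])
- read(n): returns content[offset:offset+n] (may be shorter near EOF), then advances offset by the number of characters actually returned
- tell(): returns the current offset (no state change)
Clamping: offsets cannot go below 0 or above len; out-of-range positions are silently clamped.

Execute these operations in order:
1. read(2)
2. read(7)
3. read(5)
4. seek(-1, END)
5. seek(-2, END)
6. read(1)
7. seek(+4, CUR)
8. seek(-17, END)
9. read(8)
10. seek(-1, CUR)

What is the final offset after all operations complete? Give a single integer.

Answer: 7

Derivation:
After 1 (read(2)): returned 'J4', offset=2
After 2 (read(7)): returned '0UEVD4B', offset=9
After 3 (read(5)): returned 'YPKN7', offset=14
After 4 (seek(-1, END)): offset=16
After 5 (seek(-2, END)): offset=15
After 6 (read(1)): returned 'P', offset=16
After 7 (seek(+4, CUR)): offset=17
After 8 (seek(-17, END)): offset=0
After 9 (read(8)): returned 'J40UEVD4', offset=8
After 10 (seek(-1, CUR)): offset=7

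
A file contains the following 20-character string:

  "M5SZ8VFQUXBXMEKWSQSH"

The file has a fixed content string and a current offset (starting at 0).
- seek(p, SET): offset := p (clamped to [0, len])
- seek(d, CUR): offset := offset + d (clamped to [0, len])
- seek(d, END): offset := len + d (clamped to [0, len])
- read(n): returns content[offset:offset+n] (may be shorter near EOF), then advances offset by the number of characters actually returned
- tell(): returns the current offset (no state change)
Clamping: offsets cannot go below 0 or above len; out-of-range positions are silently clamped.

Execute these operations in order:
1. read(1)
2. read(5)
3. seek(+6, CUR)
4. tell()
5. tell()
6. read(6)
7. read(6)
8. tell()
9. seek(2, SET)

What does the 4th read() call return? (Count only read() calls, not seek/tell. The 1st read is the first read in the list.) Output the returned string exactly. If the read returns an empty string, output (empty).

Answer: SH

Derivation:
After 1 (read(1)): returned 'M', offset=1
After 2 (read(5)): returned '5SZ8V', offset=6
After 3 (seek(+6, CUR)): offset=12
After 4 (tell()): offset=12
After 5 (tell()): offset=12
After 6 (read(6)): returned 'MEKWSQ', offset=18
After 7 (read(6)): returned 'SH', offset=20
After 8 (tell()): offset=20
After 9 (seek(2, SET)): offset=2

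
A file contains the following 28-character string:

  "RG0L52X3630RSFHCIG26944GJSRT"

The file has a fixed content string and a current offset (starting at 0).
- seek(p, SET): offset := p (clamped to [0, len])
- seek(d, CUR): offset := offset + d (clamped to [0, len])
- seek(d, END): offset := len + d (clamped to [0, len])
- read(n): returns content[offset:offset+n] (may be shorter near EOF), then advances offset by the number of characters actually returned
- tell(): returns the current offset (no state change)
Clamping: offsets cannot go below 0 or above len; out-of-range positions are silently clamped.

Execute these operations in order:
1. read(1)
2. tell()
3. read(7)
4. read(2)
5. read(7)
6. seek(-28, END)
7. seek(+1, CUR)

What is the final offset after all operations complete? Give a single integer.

After 1 (read(1)): returned 'R', offset=1
After 2 (tell()): offset=1
After 3 (read(7)): returned 'G0L52X3', offset=8
After 4 (read(2)): returned '63', offset=10
After 5 (read(7)): returned '0RSFHCI', offset=17
After 6 (seek(-28, END)): offset=0
After 7 (seek(+1, CUR)): offset=1

Answer: 1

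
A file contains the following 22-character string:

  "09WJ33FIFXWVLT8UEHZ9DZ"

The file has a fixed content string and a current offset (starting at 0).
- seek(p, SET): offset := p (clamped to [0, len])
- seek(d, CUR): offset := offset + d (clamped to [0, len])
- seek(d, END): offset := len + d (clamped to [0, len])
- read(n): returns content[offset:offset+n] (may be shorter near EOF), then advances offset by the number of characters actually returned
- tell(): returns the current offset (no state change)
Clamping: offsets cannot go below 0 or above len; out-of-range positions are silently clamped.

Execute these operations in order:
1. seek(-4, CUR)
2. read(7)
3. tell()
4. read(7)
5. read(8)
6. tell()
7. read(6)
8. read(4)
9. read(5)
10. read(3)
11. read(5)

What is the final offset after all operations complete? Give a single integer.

Answer: 22

Derivation:
After 1 (seek(-4, CUR)): offset=0
After 2 (read(7)): returned '09WJ33F', offset=7
After 3 (tell()): offset=7
After 4 (read(7)): returned 'IFXWVLT', offset=14
After 5 (read(8)): returned '8UEHZ9DZ', offset=22
After 6 (tell()): offset=22
After 7 (read(6)): returned '', offset=22
After 8 (read(4)): returned '', offset=22
After 9 (read(5)): returned '', offset=22
After 10 (read(3)): returned '', offset=22
After 11 (read(5)): returned '', offset=22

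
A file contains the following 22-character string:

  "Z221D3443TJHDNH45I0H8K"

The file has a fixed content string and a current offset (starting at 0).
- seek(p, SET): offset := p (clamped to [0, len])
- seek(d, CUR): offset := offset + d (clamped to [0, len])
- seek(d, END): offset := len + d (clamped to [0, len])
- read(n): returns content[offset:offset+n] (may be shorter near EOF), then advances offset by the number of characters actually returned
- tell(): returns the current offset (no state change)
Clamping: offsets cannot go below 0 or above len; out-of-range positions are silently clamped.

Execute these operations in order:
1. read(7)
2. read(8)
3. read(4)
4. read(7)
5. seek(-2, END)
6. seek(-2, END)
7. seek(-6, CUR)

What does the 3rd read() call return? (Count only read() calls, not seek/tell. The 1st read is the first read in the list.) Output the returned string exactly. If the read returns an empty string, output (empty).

After 1 (read(7)): returned 'Z221D34', offset=7
After 2 (read(8)): returned '43TJHDNH', offset=15
After 3 (read(4)): returned '45I0', offset=19
After 4 (read(7)): returned 'H8K', offset=22
After 5 (seek(-2, END)): offset=20
After 6 (seek(-2, END)): offset=20
After 7 (seek(-6, CUR)): offset=14

Answer: 45I0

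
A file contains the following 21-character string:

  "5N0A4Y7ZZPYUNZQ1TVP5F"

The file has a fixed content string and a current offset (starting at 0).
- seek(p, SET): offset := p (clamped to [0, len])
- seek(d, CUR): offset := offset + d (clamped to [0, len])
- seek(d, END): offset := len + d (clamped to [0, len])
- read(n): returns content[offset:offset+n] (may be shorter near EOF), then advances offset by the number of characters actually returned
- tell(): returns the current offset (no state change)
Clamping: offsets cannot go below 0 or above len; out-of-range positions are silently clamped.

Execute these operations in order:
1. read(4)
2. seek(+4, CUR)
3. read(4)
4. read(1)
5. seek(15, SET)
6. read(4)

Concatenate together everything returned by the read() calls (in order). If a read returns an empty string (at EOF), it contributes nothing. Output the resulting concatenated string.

After 1 (read(4)): returned '5N0A', offset=4
After 2 (seek(+4, CUR)): offset=8
After 3 (read(4)): returned 'ZPYU', offset=12
After 4 (read(1)): returned 'N', offset=13
After 5 (seek(15, SET)): offset=15
After 6 (read(4)): returned '1TVP', offset=19

Answer: 5N0AZPYUN1TVP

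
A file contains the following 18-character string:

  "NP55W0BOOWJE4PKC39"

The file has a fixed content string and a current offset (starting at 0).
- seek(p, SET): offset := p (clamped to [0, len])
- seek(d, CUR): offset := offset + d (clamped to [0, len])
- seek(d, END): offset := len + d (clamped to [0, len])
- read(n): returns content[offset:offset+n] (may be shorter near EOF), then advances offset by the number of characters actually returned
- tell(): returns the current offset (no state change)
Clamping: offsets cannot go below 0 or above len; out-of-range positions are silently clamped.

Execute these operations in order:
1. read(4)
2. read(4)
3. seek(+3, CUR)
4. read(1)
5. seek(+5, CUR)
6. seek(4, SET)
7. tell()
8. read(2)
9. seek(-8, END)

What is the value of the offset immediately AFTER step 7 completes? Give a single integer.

After 1 (read(4)): returned 'NP55', offset=4
After 2 (read(4)): returned 'W0BO', offset=8
After 3 (seek(+3, CUR)): offset=11
After 4 (read(1)): returned 'E', offset=12
After 5 (seek(+5, CUR)): offset=17
After 6 (seek(4, SET)): offset=4
After 7 (tell()): offset=4

Answer: 4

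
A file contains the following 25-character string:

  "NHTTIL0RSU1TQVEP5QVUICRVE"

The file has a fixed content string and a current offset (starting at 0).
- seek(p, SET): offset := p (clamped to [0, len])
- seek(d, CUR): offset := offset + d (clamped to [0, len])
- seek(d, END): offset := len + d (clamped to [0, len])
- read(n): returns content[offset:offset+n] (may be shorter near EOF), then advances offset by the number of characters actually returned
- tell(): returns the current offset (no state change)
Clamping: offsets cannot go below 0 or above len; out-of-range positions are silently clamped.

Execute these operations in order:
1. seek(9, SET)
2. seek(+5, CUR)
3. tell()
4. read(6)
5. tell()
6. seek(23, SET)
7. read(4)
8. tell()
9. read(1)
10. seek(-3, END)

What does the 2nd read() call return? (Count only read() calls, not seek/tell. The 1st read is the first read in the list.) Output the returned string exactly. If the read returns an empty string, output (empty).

After 1 (seek(9, SET)): offset=9
After 2 (seek(+5, CUR)): offset=14
After 3 (tell()): offset=14
After 4 (read(6)): returned 'EP5QVU', offset=20
After 5 (tell()): offset=20
After 6 (seek(23, SET)): offset=23
After 7 (read(4)): returned 'VE', offset=25
After 8 (tell()): offset=25
After 9 (read(1)): returned '', offset=25
After 10 (seek(-3, END)): offset=22

Answer: VE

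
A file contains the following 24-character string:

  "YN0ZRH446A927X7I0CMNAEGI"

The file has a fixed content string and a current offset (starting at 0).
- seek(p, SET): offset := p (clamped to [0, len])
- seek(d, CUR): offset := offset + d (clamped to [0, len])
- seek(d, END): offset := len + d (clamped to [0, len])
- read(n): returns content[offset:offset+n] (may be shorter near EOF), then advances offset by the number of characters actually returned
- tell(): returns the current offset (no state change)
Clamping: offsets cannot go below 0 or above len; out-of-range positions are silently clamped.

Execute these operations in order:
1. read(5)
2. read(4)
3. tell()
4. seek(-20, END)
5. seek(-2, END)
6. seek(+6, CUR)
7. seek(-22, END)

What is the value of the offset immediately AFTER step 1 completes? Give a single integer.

Answer: 5

Derivation:
After 1 (read(5)): returned 'YN0ZR', offset=5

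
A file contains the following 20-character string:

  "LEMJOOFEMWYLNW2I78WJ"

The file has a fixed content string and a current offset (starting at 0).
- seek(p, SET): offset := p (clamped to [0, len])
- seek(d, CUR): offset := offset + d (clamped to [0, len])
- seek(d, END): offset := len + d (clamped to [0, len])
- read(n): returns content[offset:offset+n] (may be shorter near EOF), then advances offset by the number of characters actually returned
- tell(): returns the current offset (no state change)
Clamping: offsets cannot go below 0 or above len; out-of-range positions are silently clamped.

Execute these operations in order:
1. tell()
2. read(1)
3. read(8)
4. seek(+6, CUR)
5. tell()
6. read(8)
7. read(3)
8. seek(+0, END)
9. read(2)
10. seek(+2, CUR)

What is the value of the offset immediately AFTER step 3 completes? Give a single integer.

After 1 (tell()): offset=0
After 2 (read(1)): returned 'L', offset=1
After 3 (read(8)): returned 'EMJOOFEM', offset=9

Answer: 9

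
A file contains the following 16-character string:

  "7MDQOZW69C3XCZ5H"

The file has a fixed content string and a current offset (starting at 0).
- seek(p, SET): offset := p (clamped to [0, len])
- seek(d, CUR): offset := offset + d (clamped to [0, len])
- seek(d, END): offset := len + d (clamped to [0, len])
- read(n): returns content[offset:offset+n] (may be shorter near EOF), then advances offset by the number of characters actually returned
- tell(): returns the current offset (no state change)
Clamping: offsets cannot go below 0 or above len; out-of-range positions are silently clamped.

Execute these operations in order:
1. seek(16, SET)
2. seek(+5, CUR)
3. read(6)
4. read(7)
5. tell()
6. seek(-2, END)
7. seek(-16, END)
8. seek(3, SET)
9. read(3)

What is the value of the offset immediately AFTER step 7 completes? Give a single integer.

Answer: 0

Derivation:
After 1 (seek(16, SET)): offset=16
After 2 (seek(+5, CUR)): offset=16
After 3 (read(6)): returned '', offset=16
After 4 (read(7)): returned '', offset=16
After 5 (tell()): offset=16
After 6 (seek(-2, END)): offset=14
After 7 (seek(-16, END)): offset=0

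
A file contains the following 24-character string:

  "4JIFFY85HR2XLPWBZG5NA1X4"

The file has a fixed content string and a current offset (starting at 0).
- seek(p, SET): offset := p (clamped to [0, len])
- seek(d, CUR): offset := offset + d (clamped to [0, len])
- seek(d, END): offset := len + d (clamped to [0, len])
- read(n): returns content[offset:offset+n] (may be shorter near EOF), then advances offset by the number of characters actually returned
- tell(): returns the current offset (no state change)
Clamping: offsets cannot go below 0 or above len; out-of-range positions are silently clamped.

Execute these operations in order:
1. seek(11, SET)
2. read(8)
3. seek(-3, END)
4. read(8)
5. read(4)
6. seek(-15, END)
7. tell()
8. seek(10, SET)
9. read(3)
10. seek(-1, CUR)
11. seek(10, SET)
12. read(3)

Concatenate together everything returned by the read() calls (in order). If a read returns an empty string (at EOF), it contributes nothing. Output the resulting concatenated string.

After 1 (seek(11, SET)): offset=11
After 2 (read(8)): returned 'XLPWBZG5', offset=19
After 3 (seek(-3, END)): offset=21
After 4 (read(8)): returned '1X4', offset=24
After 5 (read(4)): returned '', offset=24
After 6 (seek(-15, END)): offset=9
After 7 (tell()): offset=9
After 8 (seek(10, SET)): offset=10
After 9 (read(3)): returned '2XL', offset=13
After 10 (seek(-1, CUR)): offset=12
After 11 (seek(10, SET)): offset=10
After 12 (read(3)): returned '2XL', offset=13

Answer: XLPWBZG51X42XL2XL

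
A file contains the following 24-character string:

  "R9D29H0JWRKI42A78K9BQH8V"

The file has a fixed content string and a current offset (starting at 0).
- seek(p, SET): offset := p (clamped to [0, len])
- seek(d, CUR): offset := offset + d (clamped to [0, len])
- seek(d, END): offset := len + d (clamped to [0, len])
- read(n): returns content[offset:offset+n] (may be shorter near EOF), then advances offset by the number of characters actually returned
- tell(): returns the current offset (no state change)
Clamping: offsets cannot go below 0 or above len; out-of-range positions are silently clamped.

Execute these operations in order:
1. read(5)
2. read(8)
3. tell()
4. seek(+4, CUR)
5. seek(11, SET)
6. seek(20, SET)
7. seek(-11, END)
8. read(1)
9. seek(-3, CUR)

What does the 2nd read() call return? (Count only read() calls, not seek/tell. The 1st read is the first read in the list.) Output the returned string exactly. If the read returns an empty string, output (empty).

Answer: H0JWRKI4

Derivation:
After 1 (read(5)): returned 'R9D29', offset=5
After 2 (read(8)): returned 'H0JWRKI4', offset=13
After 3 (tell()): offset=13
After 4 (seek(+4, CUR)): offset=17
After 5 (seek(11, SET)): offset=11
After 6 (seek(20, SET)): offset=20
After 7 (seek(-11, END)): offset=13
After 8 (read(1)): returned '2', offset=14
After 9 (seek(-3, CUR)): offset=11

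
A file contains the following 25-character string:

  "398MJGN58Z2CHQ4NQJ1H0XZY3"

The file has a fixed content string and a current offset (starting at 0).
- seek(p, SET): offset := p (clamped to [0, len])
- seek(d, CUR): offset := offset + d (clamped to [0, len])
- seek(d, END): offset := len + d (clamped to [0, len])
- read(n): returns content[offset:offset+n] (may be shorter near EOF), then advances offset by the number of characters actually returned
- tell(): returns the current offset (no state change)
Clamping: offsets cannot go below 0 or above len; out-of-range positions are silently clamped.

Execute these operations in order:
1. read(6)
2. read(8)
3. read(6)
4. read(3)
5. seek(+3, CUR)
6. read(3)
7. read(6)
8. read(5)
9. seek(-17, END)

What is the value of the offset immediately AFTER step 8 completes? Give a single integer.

After 1 (read(6)): returned '398MJG', offset=6
After 2 (read(8)): returned 'N58Z2CHQ', offset=14
After 3 (read(6)): returned '4NQJ1H', offset=20
After 4 (read(3)): returned '0XZ', offset=23
After 5 (seek(+3, CUR)): offset=25
After 6 (read(3)): returned '', offset=25
After 7 (read(6)): returned '', offset=25
After 8 (read(5)): returned '', offset=25

Answer: 25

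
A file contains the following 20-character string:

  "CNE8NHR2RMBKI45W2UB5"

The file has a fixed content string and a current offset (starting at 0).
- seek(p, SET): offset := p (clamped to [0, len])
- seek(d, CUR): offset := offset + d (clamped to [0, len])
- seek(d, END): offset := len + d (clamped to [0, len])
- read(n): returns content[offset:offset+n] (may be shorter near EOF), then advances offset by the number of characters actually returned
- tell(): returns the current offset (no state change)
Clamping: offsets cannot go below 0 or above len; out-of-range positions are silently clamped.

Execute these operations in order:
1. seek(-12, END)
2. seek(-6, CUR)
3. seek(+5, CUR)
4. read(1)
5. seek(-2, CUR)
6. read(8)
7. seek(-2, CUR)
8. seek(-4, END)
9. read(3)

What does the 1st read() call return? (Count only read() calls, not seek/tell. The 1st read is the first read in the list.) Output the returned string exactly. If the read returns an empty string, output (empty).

Answer: 2

Derivation:
After 1 (seek(-12, END)): offset=8
After 2 (seek(-6, CUR)): offset=2
After 3 (seek(+5, CUR)): offset=7
After 4 (read(1)): returned '2', offset=8
After 5 (seek(-2, CUR)): offset=6
After 6 (read(8)): returned 'R2RMBKI4', offset=14
After 7 (seek(-2, CUR)): offset=12
After 8 (seek(-4, END)): offset=16
After 9 (read(3)): returned '2UB', offset=19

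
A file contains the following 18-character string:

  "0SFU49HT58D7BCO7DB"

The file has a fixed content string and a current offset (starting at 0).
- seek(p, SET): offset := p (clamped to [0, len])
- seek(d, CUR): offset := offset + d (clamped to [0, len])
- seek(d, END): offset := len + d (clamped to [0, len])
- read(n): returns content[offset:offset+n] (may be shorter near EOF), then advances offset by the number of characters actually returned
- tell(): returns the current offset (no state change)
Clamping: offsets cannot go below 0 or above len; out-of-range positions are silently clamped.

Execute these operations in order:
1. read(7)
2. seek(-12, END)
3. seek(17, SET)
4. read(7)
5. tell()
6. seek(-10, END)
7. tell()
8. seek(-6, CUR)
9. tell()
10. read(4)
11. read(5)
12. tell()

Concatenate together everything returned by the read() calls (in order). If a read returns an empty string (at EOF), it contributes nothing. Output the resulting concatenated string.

After 1 (read(7)): returned '0SFU49H', offset=7
After 2 (seek(-12, END)): offset=6
After 3 (seek(17, SET)): offset=17
After 4 (read(7)): returned 'B', offset=18
After 5 (tell()): offset=18
After 6 (seek(-10, END)): offset=8
After 7 (tell()): offset=8
After 8 (seek(-6, CUR)): offset=2
After 9 (tell()): offset=2
After 10 (read(4)): returned 'FU49', offset=6
After 11 (read(5)): returned 'HT58D', offset=11
After 12 (tell()): offset=11

Answer: 0SFU49HBFU49HT58D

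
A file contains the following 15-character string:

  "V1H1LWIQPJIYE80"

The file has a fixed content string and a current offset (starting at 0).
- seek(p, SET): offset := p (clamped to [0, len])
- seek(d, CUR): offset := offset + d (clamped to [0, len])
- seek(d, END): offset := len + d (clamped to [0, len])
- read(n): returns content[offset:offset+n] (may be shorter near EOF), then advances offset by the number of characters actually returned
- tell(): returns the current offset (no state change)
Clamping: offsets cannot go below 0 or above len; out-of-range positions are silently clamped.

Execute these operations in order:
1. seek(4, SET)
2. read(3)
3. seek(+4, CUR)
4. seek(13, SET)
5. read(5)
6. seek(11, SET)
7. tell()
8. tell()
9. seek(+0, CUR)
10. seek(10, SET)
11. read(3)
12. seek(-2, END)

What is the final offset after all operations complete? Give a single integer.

Answer: 13

Derivation:
After 1 (seek(4, SET)): offset=4
After 2 (read(3)): returned 'LWI', offset=7
After 3 (seek(+4, CUR)): offset=11
After 4 (seek(13, SET)): offset=13
After 5 (read(5)): returned '80', offset=15
After 6 (seek(11, SET)): offset=11
After 7 (tell()): offset=11
After 8 (tell()): offset=11
After 9 (seek(+0, CUR)): offset=11
After 10 (seek(10, SET)): offset=10
After 11 (read(3)): returned 'IYE', offset=13
After 12 (seek(-2, END)): offset=13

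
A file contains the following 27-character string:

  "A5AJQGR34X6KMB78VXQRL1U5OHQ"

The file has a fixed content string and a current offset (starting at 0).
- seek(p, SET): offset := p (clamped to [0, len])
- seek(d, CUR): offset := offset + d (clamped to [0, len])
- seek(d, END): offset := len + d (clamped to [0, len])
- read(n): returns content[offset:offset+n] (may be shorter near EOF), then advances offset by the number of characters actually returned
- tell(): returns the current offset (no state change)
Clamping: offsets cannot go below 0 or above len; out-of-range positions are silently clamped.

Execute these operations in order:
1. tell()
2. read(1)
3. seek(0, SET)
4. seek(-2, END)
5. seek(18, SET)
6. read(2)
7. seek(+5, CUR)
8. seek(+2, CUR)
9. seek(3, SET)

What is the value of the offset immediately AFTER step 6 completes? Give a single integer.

Answer: 20

Derivation:
After 1 (tell()): offset=0
After 2 (read(1)): returned 'A', offset=1
After 3 (seek(0, SET)): offset=0
After 4 (seek(-2, END)): offset=25
After 5 (seek(18, SET)): offset=18
After 6 (read(2)): returned 'QR', offset=20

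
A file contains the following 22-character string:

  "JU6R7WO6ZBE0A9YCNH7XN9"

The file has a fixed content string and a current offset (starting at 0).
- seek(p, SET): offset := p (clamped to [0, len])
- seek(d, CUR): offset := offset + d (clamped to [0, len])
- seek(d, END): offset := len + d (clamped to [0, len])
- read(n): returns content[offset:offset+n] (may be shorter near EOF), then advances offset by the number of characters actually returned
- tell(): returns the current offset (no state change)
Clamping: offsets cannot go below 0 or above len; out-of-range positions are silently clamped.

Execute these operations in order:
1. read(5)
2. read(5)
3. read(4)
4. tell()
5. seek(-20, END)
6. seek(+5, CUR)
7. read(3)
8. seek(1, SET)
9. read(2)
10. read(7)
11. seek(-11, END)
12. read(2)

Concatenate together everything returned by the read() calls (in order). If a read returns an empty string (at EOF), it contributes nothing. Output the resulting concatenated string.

Answer: JU6R7WO6ZBE0A96ZBU6R7WO6ZB0A

Derivation:
After 1 (read(5)): returned 'JU6R7', offset=5
After 2 (read(5)): returned 'WO6ZB', offset=10
After 3 (read(4)): returned 'E0A9', offset=14
After 4 (tell()): offset=14
After 5 (seek(-20, END)): offset=2
After 6 (seek(+5, CUR)): offset=7
After 7 (read(3)): returned '6ZB', offset=10
After 8 (seek(1, SET)): offset=1
After 9 (read(2)): returned 'U6', offset=3
After 10 (read(7)): returned 'R7WO6ZB', offset=10
After 11 (seek(-11, END)): offset=11
After 12 (read(2)): returned '0A', offset=13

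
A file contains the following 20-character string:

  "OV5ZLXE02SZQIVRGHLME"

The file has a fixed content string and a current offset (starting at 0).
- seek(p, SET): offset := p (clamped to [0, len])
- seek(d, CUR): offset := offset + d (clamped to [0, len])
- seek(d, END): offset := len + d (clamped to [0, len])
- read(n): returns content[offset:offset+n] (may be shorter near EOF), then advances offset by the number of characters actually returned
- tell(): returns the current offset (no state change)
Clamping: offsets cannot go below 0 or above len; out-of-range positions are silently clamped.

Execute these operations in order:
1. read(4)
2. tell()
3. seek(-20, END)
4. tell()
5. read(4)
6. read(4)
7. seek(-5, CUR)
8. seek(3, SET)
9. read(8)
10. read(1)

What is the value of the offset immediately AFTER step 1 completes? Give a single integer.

Answer: 4

Derivation:
After 1 (read(4)): returned 'OV5Z', offset=4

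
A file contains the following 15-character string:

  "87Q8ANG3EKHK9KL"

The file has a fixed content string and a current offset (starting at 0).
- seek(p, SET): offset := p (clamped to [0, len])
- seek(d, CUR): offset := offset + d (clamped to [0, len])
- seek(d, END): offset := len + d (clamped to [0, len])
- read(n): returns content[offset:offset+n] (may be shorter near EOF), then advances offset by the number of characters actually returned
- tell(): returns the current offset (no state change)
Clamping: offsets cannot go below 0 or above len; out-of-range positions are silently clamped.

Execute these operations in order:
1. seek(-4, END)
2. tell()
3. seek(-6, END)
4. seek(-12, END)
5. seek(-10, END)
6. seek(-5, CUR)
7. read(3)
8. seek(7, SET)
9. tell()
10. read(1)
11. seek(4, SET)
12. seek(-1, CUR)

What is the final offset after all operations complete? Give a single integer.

After 1 (seek(-4, END)): offset=11
After 2 (tell()): offset=11
After 3 (seek(-6, END)): offset=9
After 4 (seek(-12, END)): offset=3
After 5 (seek(-10, END)): offset=5
After 6 (seek(-5, CUR)): offset=0
After 7 (read(3)): returned '87Q', offset=3
After 8 (seek(7, SET)): offset=7
After 9 (tell()): offset=7
After 10 (read(1)): returned '3', offset=8
After 11 (seek(4, SET)): offset=4
After 12 (seek(-1, CUR)): offset=3

Answer: 3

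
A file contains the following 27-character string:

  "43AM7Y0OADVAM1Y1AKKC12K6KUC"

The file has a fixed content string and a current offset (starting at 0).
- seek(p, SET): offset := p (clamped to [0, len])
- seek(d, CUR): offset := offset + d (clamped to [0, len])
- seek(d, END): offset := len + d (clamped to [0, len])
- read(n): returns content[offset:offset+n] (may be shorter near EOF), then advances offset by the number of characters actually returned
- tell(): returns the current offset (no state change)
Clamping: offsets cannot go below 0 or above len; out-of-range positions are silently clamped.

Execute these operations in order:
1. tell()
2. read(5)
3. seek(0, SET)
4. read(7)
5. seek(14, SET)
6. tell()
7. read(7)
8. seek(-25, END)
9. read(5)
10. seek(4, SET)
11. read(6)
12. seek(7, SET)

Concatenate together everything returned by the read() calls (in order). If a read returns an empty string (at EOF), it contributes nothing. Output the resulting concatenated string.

Answer: 43AM743AM7Y0Y1AKKC1AM7Y07Y0OAD

Derivation:
After 1 (tell()): offset=0
After 2 (read(5)): returned '43AM7', offset=5
After 3 (seek(0, SET)): offset=0
After 4 (read(7)): returned '43AM7Y0', offset=7
After 5 (seek(14, SET)): offset=14
After 6 (tell()): offset=14
After 7 (read(7)): returned 'Y1AKKC1', offset=21
After 8 (seek(-25, END)): offset=2
After 9 (read(5)): returned 'AM7Y0', offset=7
After 10 (seek(4, SET)): offset=4
After 11 (read(6)): returned '7Y0OAD', offset=10
After 12 (seek(7, SET)): offset=7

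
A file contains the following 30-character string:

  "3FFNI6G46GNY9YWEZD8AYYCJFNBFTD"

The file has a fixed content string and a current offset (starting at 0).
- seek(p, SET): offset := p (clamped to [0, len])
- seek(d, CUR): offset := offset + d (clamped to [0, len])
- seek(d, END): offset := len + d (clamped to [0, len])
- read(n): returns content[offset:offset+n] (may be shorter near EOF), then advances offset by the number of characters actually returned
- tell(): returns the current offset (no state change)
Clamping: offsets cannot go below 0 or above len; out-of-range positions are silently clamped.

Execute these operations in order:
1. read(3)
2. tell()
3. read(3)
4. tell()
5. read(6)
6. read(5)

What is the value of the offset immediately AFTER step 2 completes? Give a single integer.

After 1 (read(3)): returned '3FF', offset=3
After 2 (tell()): offset=3

Answer: 3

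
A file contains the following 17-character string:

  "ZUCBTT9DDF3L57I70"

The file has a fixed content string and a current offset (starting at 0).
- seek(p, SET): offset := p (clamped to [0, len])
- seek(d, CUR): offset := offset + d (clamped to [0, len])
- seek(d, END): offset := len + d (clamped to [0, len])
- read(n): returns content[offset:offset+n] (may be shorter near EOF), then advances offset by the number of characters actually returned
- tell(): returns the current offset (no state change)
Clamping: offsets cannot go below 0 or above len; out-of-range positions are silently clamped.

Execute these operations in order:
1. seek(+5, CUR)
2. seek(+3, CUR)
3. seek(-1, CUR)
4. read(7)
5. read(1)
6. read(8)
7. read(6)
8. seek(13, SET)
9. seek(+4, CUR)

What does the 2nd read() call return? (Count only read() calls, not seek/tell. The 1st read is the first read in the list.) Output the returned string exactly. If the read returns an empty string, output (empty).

Answer: I

Derivation:
After 1 (seek(+5, CUR)): offset=5
After 2 (seek(+3, CUR)): offset=8
After 3 (seek(-1, CUR)): offset=7
After 4 (read(7)): returned 'DDF3L57', offset=14
After 5 (read(1)): returned 'I', offset=15
After 6 (read(8)): returned '70', offset=17
After 7 (read(6)): returned '', offset=17
After 8 (seek(13, SET)): offset=13
After 9 (seek(+4, CUR)): offset=17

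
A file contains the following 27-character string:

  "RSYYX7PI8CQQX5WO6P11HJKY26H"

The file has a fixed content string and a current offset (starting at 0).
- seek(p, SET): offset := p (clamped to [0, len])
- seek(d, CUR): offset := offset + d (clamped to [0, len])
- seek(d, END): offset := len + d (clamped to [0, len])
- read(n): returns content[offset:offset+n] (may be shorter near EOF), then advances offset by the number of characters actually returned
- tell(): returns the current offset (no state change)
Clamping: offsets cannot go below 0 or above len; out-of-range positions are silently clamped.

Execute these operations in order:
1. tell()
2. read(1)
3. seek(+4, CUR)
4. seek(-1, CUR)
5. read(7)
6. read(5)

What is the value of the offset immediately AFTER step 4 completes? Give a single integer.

Answer: 4

Derivation:
After 1 (tell()): offset=0
After 2 (read(1)): returned 'R', offset=1
After 3 (seek(+4, CUR)): offset=5
After 4 (seek(-1, CUR)): offset=4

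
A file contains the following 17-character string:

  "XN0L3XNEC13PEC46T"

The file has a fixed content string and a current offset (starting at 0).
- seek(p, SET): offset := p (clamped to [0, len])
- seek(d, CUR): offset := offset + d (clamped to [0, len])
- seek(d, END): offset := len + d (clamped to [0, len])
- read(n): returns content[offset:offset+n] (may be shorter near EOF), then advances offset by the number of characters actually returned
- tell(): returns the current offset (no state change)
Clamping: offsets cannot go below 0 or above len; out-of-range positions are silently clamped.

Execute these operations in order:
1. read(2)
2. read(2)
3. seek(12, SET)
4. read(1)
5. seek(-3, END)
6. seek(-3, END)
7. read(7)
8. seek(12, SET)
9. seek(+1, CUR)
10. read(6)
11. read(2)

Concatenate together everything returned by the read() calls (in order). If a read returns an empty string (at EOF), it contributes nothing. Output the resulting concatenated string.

Answer: XN0LE46TC46T

Derivation:
After 1 (read(2)): returned 'XN', offset=2
After 2 (read(2)): returned '0L', offset=4
After 3 (seek(12, SET)): offset=12
After 4 (read(1)): returned 'E', offset=13
After 5 (seek(-3, END)): offset=14
After 6 (seek(-3, END)): offset=14
After 7 (read(7)): returned '46T', offset=17
After 8 (seek(12, SET)): offset=12
After 9 (seek(+1, CUR)): offset=13
After 10 (read(6)): returned 'C46T', offset=17
After 11 (read(2)): returned '', offset=17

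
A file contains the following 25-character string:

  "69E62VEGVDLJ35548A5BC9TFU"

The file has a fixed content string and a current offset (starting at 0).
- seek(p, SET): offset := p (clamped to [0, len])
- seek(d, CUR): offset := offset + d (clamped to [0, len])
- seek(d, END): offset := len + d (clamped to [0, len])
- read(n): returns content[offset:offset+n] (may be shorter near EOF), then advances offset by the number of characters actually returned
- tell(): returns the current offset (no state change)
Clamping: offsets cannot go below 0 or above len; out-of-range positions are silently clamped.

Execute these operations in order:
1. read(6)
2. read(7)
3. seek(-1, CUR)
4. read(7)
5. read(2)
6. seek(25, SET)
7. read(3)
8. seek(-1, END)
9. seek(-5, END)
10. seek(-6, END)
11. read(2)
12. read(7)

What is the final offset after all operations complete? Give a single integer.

Answer: 25

Derivation:
After 1 (read(6)): returned '69E62V', offset=6
After 2 (read(7)): returned 'EGVDLJ3', offset=13
After 3 (seek(-1, CUR)): offset=12
After 4 (read(7)): returned '35548A5', offset=19
After 5 (read(2)): returned 'BC', offset=21
After 6 (seek(25, SET)): offset=25
After 7 (read(3)): returned '', offset=25
After 8 (seek(-1, END)): offset=24
After 9 (seek(-5, END)): offset=20
After 10 (seek(-6, END)): offset=19
After 11 (read(2)): returned 'BC', offset=21
After 12 (read(7)): returned '9TFU', offset=25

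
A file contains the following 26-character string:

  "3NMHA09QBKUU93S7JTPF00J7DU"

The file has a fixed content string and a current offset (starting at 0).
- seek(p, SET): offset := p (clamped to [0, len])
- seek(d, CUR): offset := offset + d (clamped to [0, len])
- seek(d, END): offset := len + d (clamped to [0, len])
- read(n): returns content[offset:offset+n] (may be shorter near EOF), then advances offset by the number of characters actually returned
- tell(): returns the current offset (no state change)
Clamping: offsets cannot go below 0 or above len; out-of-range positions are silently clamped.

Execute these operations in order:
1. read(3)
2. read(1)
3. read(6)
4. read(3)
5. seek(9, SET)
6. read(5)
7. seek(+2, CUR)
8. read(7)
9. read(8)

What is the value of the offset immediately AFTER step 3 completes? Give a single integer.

After 1 (read(3)): returned '3NM', offset=3
After 2 (read(1)): returned 'H', offset=4
After 3 (read(6)): returned 'A09QBK', offset=10

Answer: 10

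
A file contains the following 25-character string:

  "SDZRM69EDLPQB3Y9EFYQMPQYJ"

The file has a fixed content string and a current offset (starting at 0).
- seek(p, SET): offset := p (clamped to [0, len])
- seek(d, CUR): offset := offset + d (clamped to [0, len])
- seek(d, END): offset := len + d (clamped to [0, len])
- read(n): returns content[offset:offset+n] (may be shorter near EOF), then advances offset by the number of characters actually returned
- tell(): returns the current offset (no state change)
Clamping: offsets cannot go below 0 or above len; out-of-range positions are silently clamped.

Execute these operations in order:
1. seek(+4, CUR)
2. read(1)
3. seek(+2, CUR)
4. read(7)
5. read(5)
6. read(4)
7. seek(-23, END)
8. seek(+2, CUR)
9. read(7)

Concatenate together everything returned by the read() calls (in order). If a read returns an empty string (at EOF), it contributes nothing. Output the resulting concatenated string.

Answer: MEDLPQB3Y9EFYQMPQM69EDLP

Derivation:
After 1 (seek(+4, CUR)): offset=4
After 2 (read(1)): returned 'M', offset=5
After 3 (seek(+2, CUR)): offset=7
After 4 (read(7)): returned 'EDLPQB3', offset=14
After 5 (read(5)): returned 'Y9EFY', offset=19
After 6 (read(4)): returned 'QMPQ', offset=23
After 7 (seek(-23, END)): offset=2
After 8 (seek(+2, CUR)): offset=4
After 9 (read(7)): returned 'M69EDLP', offset=11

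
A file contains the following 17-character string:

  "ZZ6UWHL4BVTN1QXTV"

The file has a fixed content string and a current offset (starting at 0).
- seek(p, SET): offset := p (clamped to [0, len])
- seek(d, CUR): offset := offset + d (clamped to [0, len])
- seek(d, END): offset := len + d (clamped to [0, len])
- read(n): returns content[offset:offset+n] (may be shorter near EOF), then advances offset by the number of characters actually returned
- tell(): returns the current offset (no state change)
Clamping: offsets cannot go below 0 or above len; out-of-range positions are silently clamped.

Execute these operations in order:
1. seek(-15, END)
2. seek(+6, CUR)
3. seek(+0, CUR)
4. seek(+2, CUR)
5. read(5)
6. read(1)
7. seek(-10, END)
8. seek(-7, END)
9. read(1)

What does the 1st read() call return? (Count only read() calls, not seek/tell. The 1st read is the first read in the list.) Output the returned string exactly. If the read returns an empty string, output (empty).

After 1 (seek(-15, END)): offset=2
After 2 (seek(+6, CUR)): offset=8
After 3 (seek(+0, CUR)): offset=8
After 4 (seek(+2, CUR)): offset=10
After 5 (read(5)): returned 'TN1QX', offset=15
After 6 (read(1)): returned 'T', offset=16
After 7 (seek(-10, END)): offset=7
After 8 (seek(-7, END)): offset=10
After 9 (read(1)): returned 'T', offset=11

Answer: TN1QX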